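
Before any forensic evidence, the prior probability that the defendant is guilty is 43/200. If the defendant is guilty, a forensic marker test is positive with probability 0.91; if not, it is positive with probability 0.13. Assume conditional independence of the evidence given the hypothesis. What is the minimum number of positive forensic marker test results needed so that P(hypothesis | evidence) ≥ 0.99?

Prior odds = 0.215/0.785 = 43/157.
Likelihood ratio of a positive = 0.91/0.13 = 7.
Target odds: 0.99 ÷ 0.01 = 99.
Need (43/157) × 7ⁿ ≥ 99, i.e. 7ⁿ ≥ 15543/43.
7³ = 343 falls short of 15543/43 but 7⁴ = 2401 reaches it, so n = 4.

4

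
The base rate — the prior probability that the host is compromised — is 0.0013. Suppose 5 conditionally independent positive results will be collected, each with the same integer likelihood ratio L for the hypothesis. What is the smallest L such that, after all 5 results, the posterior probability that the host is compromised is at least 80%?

5

Prior odds = 0.0013/0.9987 = 13/9987.
Target odds = 0.8/0.2 = 4.
Need L⁵ ≥ 4 ÷ (13/9987) = 39948/13.
4⁵ = 1024 < 39948/13 ≤ 3125 = 5⁵, so L = 5.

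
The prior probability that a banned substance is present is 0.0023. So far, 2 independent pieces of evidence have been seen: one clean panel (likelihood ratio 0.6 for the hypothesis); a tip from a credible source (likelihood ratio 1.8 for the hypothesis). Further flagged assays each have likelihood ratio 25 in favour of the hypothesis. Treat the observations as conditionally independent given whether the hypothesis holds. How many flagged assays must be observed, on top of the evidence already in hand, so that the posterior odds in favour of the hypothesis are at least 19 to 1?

Prior odds = 0.0023/0.9977 = 23/9977.
Combined Bayes factor of the evidence already in hand = 0.6 × 1.8 = 1.08.
Odds after that evidence = (23/9977) × 1.08 = 621/249425.
Target odds = 19.
Need 25ⁿ ≥ 19 ÷ (621/249425) = 4739075/621.
25² = 625 falls short of 4739075/621 but 25³ = 15625 reaches it, so n = 3.

3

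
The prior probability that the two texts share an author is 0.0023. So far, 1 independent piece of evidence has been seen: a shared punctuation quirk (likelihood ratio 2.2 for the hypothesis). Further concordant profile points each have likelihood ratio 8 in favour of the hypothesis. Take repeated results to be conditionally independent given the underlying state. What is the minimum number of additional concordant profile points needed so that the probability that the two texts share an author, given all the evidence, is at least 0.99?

5

Prior odds = 0.0023/0.9977 = 23/9977.
Bayes factor of the evidence already in hand = 2.2.
Odds after that evidence = (23/9977) × 2.2 = 23/4535.
Target odds = 0.99/0.01 = 99.
Need 8ⁿ ≥ 99 ÷ (23/4535) = 448965/23.
8⁴ = 4096 falls short of 448965/23 but 8⁵ = 32768 reaches it, so n = 5.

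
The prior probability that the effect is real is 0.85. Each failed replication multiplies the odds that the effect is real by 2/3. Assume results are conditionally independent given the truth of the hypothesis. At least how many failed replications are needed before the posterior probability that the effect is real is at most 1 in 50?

Prior odds = 0.85/0.15 = 17/3.
Likelihood ratio per failed replication = 2/3.
Target posterior odds = 0.02/0.98 = 1/49.
Need (17/3) × (2/3)ⁿ ≤ 1/49, i.e. (2/3)ⁿ ≤ 3/833.
(2/3)¹³ = 8192/1594323 is still above 3/833 but (2/3)¹⁴ = 16384/4782969 is at or below it, so n = 14.

14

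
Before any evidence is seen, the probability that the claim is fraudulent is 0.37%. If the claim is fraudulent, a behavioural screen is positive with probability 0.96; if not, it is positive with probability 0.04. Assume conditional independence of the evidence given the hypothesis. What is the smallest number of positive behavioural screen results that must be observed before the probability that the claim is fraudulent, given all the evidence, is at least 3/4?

Prior odds = 0.0037/0.9963 = 37/9963.
Likelihood ratio of a positive = 0.96/0.04 = 24.
Target posterior odds = 0.75/0.25 = 3.
Require 24ⁿ ≥ 3 ÷ (37/9963) = 29889/37.
24² = 576 falls short of 29889/37 but 24³ = 13824 reaches it, so n = 3.

3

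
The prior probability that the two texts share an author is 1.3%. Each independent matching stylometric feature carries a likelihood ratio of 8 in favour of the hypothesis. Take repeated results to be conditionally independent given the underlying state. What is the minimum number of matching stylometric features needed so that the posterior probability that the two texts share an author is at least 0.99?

Prior odds: 0.013 ÷ 0.987 = 13/987.
Likelihood ratio per matching stylometric feature = 8.
Target odds: 0.99 ÷ 0.01 = 99.
Need (13/987) × 8ⁿ ≥ 99, i.e. 8ⁿ ≥ 97713/13.
8⁴ = 4096 falls short of 97713/13 but 8⁵ = 32768 reaches it, so n = 5.

5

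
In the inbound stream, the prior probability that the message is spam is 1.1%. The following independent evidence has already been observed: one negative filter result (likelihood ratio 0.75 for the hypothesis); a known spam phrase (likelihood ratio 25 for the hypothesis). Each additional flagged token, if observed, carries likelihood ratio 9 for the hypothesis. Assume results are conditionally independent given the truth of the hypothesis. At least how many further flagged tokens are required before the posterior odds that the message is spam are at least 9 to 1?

Prior odds = 0.011/0.989 = 11/989.
Combined Bayes factor of the evidence already in hand = 0.75 × 25 = 18.75.
Odds after that evidence = (11/989) × 18.75 = 825/3956.
Target odds = 9.
Need 9ⁿ ≥ 9 ÷ (825/3956) = 11868/275.
9¹ = 9 falls short of 11868/275 but 9² = 81 reaches it, so n = 2.

2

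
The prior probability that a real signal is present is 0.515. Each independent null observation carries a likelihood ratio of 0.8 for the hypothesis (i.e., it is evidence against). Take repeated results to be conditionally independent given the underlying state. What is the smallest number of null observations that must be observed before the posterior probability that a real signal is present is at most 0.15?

Prior odds: 0.515 ÷ 0.485 = 103/97.
Likelihood ratio per null observation = 0.8.
Target posterior odds = 0.15/0.85 = 3/17.
Require 0.8ⁿ ≤ 3/17 ÷ (103/97) = 291/1751.
0.8⁸ = 65536/390625 is still above 291/1751 but 0.8⁹ = 262144/1953125 is at or below it, so n = 9.

9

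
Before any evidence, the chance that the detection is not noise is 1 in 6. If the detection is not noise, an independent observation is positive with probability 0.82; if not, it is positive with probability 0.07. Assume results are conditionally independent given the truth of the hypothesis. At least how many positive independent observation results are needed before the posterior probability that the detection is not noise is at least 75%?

2

Prior odds: (1/6) ÷ (5/6) = 0.2.
Likelihood ratio of a positive = 0.82/0.07 = 82/7.
Target odds: 0.75 ÷ 0.25 = 3.
Need 0.2 × (82/7)ⁿ ≥ 3, i.e. (82/7)ⁿ ≥ 15.
(82/7)¹ = 82/7 falls short of 15 but (82/7)² = 6724/49 reaches it, so n = 2.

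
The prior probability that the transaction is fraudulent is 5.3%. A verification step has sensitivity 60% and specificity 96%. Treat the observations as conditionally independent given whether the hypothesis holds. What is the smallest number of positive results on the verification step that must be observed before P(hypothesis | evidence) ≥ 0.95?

3

Prior odds = 0.053/0.947 = 53/947.
False-positive rate = 1 − 0.96 = 0.04; likelihood ratio of a positive = 0.6/0.04 = 15.
Target odds: 0.95 ÷ 0.05 = 19.
Need (53/947) × 15ⁿ ≥ 19, i.e. 15ⁿ ≥ 17993/53.
15² = 225 falls short of 17993/53 but 15³ = 3375 reaches it, so n = 3.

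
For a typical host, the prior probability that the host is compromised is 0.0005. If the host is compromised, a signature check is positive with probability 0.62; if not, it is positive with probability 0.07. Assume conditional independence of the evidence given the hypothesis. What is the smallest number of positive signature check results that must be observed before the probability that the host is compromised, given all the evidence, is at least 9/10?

5

Prior odds = 0.0005/0.9995 = 1/1999.
Likelihood ratio of a positive = 0.62/0.07 = 62/7.
Target odds: 0.9 ÷ 0.1 = 9.
Require (62/7)ⁿ ≥ 9 ÷ (1/1999) = 17991.
(62/7)⁴ = 14776336/2401 falls short of 17991 but (62/7)⁵ = 916132832/16807 reaches it, so n = 5.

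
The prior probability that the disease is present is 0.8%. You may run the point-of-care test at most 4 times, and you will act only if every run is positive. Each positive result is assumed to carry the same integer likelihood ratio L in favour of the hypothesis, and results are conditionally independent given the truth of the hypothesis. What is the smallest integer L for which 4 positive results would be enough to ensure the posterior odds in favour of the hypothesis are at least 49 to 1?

9

Prior odds = 0.008/0.992 = 1/124.
Target odds = 49.
Need L⁴ ≥ 49 ÷ (1/124) = 6076.
8⁴ = 4096 < 6076 ≤ 6561 = 9⁴, so L = 9.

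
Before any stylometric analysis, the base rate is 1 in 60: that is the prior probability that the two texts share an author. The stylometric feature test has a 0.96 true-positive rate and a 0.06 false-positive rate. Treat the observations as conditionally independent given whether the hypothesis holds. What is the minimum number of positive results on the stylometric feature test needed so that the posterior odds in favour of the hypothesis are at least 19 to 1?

Prior odds: (1/60) ÷ (59/60) = 1/59.
Likelihood ratio of a positive result = 0.96/0.06 = 16.
Target odds = 19.
Need (1/59) × 16ⁿ ≥ 19, i.e. 16ⁿ ≥ 1121.
16² = 256 falls short of 1121 but 16³ = 4096 reaches it, so n = 3.

3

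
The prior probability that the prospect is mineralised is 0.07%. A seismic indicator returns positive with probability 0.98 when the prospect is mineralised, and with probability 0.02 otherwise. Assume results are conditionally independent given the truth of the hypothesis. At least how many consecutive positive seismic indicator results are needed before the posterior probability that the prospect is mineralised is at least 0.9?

Prior odds = 0.0007/0.9993 = 7/9993.
Likelihood ratio of a positive result = 0.98/0.02 = 49.
Target odds: 0.9 ÷ 0.1 = 9.
Need (7/9993) × 49ⁿ ≥ 9, i.e. 49ⁿ ≥ 89937/7.
49² = 2401 falls short of 89937/7 but 49³ = 117649 reaches it, so n = 3.

3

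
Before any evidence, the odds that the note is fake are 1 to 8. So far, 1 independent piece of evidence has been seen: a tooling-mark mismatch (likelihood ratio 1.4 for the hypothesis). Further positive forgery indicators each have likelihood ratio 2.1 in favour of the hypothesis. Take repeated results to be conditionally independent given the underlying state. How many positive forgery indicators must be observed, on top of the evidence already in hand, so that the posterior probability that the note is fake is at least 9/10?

Prior odds = 0.125.
Bayes factor of the evidence already in hand = 1.4.
Odds after that evidence = 0.125 × 1.4 = 0.175.
Target odds = 0.9/0.1 = 9.
Need 2.1ⁿ ≥ 9 ÷ 0.175 = 360/7.
2.1⁵ = 4084101/100000 falls short of 360/7 but 2.1⁶ = 85766121/1000000 reaches it, so n = 6.

6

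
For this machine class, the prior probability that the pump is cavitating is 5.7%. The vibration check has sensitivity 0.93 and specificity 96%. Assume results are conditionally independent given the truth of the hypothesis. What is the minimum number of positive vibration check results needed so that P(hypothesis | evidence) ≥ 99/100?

3

Prior odds: 0.057 ÷ 0.943 = 57/943.
False-positive rate = 1 − 0.96 = 0.04; likelihood ratio of a positive = 0.93/0.04 = 23.25.
Target odds: 0.99 ÷ 0.01 = 99.
Need (57/943) × 23.25ⁿ ≥ 99, i.e. 23.25ⁿ ≥ 31119/19.
23.25² = 540.5625 falls short of 31119/19 but 23.25³ = 804357/64 reaches it, so n = 3.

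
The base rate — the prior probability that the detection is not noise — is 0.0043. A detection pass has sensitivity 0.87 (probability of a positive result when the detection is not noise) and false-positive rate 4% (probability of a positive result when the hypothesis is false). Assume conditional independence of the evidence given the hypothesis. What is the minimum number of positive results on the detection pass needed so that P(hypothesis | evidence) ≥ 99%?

4

Prior odds: 0.0043 ÷ 0.9957 = 43/9957.
Likelihood ratio of a positive result = 0.87/0.04 = 21.75.
Target odds: 0.99 ÷ 0.01 = 99.
Require 21.75ⁿ ≥ 99 ÷ (43/9957) = 985743/43.
21.75³ = 658503/64 falls short of 985743/43 but 21.75⁴ = 57289761/256 reaches it, so n = 4.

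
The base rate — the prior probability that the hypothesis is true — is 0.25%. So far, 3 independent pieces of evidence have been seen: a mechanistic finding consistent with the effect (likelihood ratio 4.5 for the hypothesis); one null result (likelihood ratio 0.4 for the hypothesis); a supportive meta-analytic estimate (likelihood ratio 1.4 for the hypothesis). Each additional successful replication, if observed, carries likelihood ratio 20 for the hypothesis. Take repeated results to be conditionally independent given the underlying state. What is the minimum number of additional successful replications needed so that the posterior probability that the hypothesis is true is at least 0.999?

4

Prior odds = 0.0025/0.9975 = 1/399.
Combined Bayes factor of the evidence already in hand = 4.5 × 0.4 × 1.4 = 2.52.
Odds after that evidence = (1/399) × 2.52 = 3/475.
Target odds = 0.999/0.001 = 999.
Need 20ⁿ ≥ 999 ÷ (3/475) = 158175.
20³ = 8000 falls short of 158175 but 20⁴ = 160000 reaches it, so n = 4.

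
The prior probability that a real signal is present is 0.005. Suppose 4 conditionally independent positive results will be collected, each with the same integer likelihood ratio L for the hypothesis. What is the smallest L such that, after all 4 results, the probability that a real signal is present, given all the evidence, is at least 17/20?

6

Prior odds = 0.005/0.995 = 1/199.
Target odds = 0.85/0.15 = 17/3.
Need L⁴ ≥ 17/3 ÷ (1/199) = 3383/3.
5⁴ = 625 < 3383/3 ≤ 1296 = 6⁴, so L = 6.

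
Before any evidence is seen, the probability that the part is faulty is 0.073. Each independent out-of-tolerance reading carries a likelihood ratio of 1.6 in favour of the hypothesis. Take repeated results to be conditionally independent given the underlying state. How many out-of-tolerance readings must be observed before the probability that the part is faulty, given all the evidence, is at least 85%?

Prior odds: 0.073 ÷ 0.927 = 73/927.
Likelihood ratio per out-of-tolerance reading = 1.6.
Target odds: 0.85 ÷ 0.15 = 17/3.
Need (73/927) × 1.6ⁿ ≥ 17/3, i.e. 1.6ⁿ ≥ 5253/73.
1.6⁹ = 134217728/1953125 falls short of 5253/73 but 1.6¹⁰ ≈109.951 reaches it, so n = 10.

10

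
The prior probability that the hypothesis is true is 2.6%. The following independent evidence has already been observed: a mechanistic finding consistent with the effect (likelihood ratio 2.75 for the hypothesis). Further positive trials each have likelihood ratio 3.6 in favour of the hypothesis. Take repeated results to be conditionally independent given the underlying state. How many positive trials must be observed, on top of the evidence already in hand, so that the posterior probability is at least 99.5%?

Prior odds = 0.026/0.974 = 13/487.
Bayes factor of the evidence already in hand = 2.75.
Odds after that evidence = (13/487) × 2.75 = 143/1948.
Target odds = 0.995/0.005 = 199.
Need 3.6ⁿ ≥ 199 ÷ (143/1948) = 387652/143.
3.6⁶ = 34012224/15625 falls short of 387652/143 but 3.6⁷ = 612220032/78125 reaches it, so n = 7.

7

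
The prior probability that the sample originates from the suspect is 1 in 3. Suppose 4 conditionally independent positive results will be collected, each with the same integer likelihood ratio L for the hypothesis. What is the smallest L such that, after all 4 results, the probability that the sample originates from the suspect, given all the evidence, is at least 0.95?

3

Prior odds = (1/3)/(2/3) = 0.5.
Target odds = 0.95/0.05 = 19.
Need L⁴ ≥ 19 ÷ 0.5 = 38.
2⁴ = 16 < 38 ≤ 81 = 3⁴, so L = 3.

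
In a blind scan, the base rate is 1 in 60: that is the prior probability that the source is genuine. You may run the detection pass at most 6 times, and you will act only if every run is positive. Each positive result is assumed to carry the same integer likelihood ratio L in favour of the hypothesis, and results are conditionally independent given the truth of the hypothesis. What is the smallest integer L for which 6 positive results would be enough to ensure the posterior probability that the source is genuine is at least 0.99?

5

Prior odds = (1/60)/(59/60) = 1/59.
Target odds = 0.99/0.01 = 99.
Need L⁶ ≥ 99 ÷ (1/59) = 5841.
4⁶ = 4096 < 5841 ≤ 15625 = 5⁶, so L = 5.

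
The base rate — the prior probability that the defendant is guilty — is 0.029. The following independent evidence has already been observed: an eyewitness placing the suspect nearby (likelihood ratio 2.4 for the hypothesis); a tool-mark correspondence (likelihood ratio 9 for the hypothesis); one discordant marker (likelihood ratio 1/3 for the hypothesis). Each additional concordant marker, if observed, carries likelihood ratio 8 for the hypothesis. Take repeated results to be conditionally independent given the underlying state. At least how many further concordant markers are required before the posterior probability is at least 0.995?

Prior odds = 0.029/0.971 = 29/971.
Combined Bayes factor of the evidence already in hand = 2.4 × 9 × (1/3) = 7.2.
Odds after that evidence = (29/971) × 7.2 = 1044/4855.
Target odds = 0.995/0.005 = 199.
Need 8ⁿ ≥ 199 ÷ (1044/4855) = 966145/1044.
8³ = 512 falls short of 966145/1044 but 8⁴ = 4096 reaches it, so n = 4.

4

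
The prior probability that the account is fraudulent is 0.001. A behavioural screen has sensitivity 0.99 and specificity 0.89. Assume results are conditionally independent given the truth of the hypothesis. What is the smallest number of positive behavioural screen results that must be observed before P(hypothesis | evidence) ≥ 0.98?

Prior odds: 0.001 ÷ 0.999 = 1/999.
False-positive rate = 1 − 0.89 = 0.11; likelihood ratio of a positive = 0.99/0.11 = 9.
Target odds: 0.98 ÷ 0.02 = 49.
Need (1/999) × 9ⁿ ≥ 49, i.e. 9ⁿ ≥ 48951.
9⁴ = 6561 falls short of 48951 but 9⁵ = 59049 reaches it, so n = 5.

5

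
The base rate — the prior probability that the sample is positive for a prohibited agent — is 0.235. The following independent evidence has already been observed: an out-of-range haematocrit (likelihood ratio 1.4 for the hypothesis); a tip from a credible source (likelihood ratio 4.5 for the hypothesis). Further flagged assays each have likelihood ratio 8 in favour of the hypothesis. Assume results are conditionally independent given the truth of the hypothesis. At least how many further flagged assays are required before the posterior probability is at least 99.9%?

Prior odds = 0.235/0.765 = 47/153.
Combined Bayes factor of the evidence already in hand = 1.4 × 4.5 = 6.3.
Odds after that evidence = (47/153) × 6.3 = 329/170.
Target odds = 0.999/0.001 = 999.
Need 8ⁿ ≥ 999 ÷ (329/170) = 169830/329.
8³ = 512 falls short of 169830/329 but 8⁴ = 4096 reaches it, so n = 4.

4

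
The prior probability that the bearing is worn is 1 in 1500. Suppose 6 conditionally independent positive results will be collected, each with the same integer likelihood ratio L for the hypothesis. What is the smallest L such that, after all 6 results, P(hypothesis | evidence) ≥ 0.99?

Prior odds = (1/1500)/(1499/1500) = 1/1499.
Target odds = 0.99/0.01 = 99.
Need L⁶ ≥ 99 ÷ (1/1499) = 148401.
7⁶ = 117649 < 148401 ≤ 262144 = 8⁶, so L = 8.

8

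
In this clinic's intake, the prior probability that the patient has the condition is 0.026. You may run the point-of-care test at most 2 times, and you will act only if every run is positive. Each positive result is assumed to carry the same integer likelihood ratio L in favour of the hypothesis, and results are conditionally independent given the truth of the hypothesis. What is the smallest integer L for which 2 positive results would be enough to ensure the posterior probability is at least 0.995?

Prior odds = 0.026/0.974 = 13/487.
Target odds = 0.995/0.005 = 199.
Need L² ≥ 199 ÷ (13/487) = 96913/13.
86² = 7396 < 96913/13 ≤ 7569 = 87², so L = 87.

87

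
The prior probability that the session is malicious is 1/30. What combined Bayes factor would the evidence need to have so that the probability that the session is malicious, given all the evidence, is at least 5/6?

Prior odds = (1/30)/(29/30) = 1/29.
Target odds = (5/6)/(1/6) = 5.
Required Bayes factor = 5 ÷ (1/29) = 145.

145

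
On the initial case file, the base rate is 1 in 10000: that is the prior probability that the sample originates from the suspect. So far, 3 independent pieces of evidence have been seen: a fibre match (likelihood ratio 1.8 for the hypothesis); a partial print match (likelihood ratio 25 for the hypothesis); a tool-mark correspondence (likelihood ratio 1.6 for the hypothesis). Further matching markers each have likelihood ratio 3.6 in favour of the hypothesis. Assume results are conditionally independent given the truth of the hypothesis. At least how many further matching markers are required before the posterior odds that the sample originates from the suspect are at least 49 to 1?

7

Prior odds = 0.0001/0.9999 = 1/9999.
Combined Bayes factor of the evidence already in hand = 1.8 × 25 × 1.6 = 72.
Odds after that evidence = (1/9999) × 72 = 8/1111.
Target odds = 49.
Need 3.6ⁿ ≥ 49 ÷ (8/1111) = 6804.875.
3.6⁶ = 34012224/15625 falls short of 6804.875 but 3.6⁷ = 612220032/78125 reaches it, so n = 7.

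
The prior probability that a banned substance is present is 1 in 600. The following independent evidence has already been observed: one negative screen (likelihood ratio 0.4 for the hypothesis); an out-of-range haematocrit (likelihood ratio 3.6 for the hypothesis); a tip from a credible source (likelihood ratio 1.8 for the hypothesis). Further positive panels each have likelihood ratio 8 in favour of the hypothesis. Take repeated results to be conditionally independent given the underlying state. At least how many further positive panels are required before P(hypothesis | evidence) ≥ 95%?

5

Prior odds = (1/600)/(599/600) = 1/599.
Combined Bayes factor of the evidence already in hand = 0.4 × 3.6 × 1.8 = 2.592.
Odds after that evidence = (1/599) × 2.592 = 324/74875.
Target odds = 0.95/0.05 = 19.
Need 8ⁿ ≥ 19 ÷ (324/74875) = 1422625/324.
8⁴ = 4096 falls short of 1422625/324 but 8⁵ = 32768 reaches it, so n = 5.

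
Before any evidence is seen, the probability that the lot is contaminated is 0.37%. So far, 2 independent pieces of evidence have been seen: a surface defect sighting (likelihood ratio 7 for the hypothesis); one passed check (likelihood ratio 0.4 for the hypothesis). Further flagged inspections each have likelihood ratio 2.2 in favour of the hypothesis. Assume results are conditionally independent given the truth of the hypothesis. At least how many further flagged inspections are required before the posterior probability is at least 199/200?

Prior odds = 0.0037/0.9963 = 37/9963.
Combined Bayes factor of the evidence already in hand = 7 × 0.4 = 2.8.
Odds after that evidence = (37/9963) × 2.8 = 518/49815.
Target odds = 0.995/0.005 = 199.
Need 2.2ⁿ ≥ 199 ÷ (518/49815) = 9913185/518.
2.2¹² ≈12855 falls short of 9913185/518 but 2.2¹³ ≈28281 reaches it, so n = 13.

13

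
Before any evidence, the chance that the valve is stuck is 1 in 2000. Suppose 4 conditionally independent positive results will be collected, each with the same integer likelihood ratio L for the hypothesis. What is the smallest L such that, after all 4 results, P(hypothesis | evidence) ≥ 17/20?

11

Prior odds = 0.0005/0.9995 = 1/1999.
Target odds = 0.85/0.15 = 17/3.
Need L⁴ ≥ 17/3 ÷ (1/1999) = 33983/3.
10⁴ = 10000 < 33983/3 ≤ 14641 = 11⁴, so L = 11.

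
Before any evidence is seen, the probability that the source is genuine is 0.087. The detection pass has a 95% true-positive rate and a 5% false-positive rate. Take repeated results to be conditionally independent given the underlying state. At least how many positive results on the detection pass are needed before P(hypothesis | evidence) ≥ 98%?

3

Prior odds = 0.087/0.913 = 87/913.
Likelihood ratio of a positive result = 0.95/0.05 = 19.
Target posterior odds = 0.98/0.02 = 49.
Require 19ⁿ ≥ 49 ÷ (87/913) = 44737/87.
19² = 361 falls short of 44737/87 but 19³ = 6859 reaches it, so n = 3.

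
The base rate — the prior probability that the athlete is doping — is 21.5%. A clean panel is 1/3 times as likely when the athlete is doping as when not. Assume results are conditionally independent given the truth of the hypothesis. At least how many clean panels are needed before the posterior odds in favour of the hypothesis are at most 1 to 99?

4

Prior odds = 0.215/0.785 = 43/157.
Likelihood ratio per clean panel = 1/3.
Target odds = 1/99.
Require (1/3)ⁿ ≤ 1/99 ÷ (43/157) = 157/4257.
(1/3)³ = 1/27 is still above 157/4257 but (1/3)⁴ = 1/81 is at or below it, so n = 4.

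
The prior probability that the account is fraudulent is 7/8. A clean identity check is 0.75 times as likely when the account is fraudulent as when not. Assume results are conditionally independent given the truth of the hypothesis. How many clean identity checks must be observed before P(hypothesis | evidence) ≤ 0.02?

Prior odds = 0.875/0.125 = 7.
Likelihood ratio per clean identity check = 0.75.
Target odds: 0.02 ÷ 0.98 = 1/49.
Require 0.75ⁿ ≤ 1/49 ÷ 7 = 1/343.
0.75²⁰ ≈0.00317121 is still above 1/343 but 0.75²¹ ≈0.00237841 is at or below it, so n = 21.

21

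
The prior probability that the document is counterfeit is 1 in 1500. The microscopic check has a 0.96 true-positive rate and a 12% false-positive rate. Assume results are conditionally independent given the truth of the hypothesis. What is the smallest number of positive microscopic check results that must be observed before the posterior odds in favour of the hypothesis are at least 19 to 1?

5

Prior odds: (1/1500) ÷ (1499/1500) = 1/1499.
Likelihood ratio of a positive result = 0.96/0.12 = 8.
Target odds = 19.
Require 8ⁿ ≥ 19 ÷ (1/1499) = 28481.
8⁴ = 4096 falls short of 28481 but 8⁵ = 32768 reaches it, so n = 5.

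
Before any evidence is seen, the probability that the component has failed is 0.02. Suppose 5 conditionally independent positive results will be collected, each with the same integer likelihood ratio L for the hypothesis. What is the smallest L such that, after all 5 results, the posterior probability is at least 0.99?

6

Prior odds = 0.02/0.98 = 1/49.
Target odds = 0.99/0.01 = 99.
Need L⁵ ≥ 99 ÷ (1/49) = 4851.
5⁵ = 3125 < 4851 ≤ 7776 = 6⁵, so L = 6.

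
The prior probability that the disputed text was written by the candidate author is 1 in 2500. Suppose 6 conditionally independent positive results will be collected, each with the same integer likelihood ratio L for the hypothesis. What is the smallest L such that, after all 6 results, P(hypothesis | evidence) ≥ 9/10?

6

Prior odds = 0.0004/0.9996 = 1/2499.
Target odds = 0.9/0.1 = 9.
Need L⁶ ≥ 9 ÷ (1/2499) = 22491.
5⁶ = 15625 < 22491 ≤ 46656 = 6⁶, so L = 6.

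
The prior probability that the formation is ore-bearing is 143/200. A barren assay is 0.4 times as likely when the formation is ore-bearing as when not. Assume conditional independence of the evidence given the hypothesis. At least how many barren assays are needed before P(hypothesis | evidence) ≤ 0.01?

Prior odds = 0.715/0.285 = 143/57.
Likelihood ratio per barren assay = 0.4.
Target posterior odds = 0.01/0.99 = 1/99.
Require 0.4ⁿ ≤ 1/99 ÷ (143/57) = 19/4719.
0.4⁶ = 64/15625 is still above 19/4719 but 0.4⁷ = 128/78125 is at or below it, so n = 7.

7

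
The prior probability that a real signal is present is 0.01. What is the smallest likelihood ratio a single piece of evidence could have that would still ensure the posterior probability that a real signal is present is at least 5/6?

Prior odds = 0.01/0.99 = 1/99.
Target odds = (5/6)/(1/6) = 5.
Required Bayes factor = 5 ÷ (1/99) = 495.

495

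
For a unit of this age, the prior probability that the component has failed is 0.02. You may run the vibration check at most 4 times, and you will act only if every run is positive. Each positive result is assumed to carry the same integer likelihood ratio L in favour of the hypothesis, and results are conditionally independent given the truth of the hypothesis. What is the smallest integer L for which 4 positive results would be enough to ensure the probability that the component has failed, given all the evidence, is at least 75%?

4

Prior odds = 0.02/0.98 = 1/49.
Target odds = 0.75/0.25 = 3.
Need L⁴ ≥ 3 ÷ (1/49) = 147.
3⁴ = 81 < 147 ≤ 256 = 4⁴, so L = 4.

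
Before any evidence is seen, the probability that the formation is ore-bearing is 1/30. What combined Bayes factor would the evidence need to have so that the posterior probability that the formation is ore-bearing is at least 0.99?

Prior odds = (1/30)/(29/30) = 1/29.
Target odds = 0.99/0.01 = 99.
Required Bayes factor = 99 ÷ (1/29) = 2871.

2871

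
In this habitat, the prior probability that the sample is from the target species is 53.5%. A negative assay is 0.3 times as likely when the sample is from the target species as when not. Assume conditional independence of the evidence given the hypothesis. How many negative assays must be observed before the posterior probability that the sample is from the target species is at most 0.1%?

6

Prior odds = 0.535/0.465 = 107/93.
Likelihood ratio per negative assay = 0.3.
Target posterior odds = 0.001/0.999 = 1/999.
Need (107/93) × 0.3ⁿ ≤ 1/999, i.e. 0.3ⁿ ≤ 31/35631.
0.3⁵ = 243/100000 is still above 31/35631 but 0.3⁶ = 729/1000000 is at or below it, so n = 6.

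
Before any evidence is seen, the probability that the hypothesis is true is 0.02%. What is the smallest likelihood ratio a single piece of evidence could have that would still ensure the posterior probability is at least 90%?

Prior odds = 0.0002/0.9998 = 1/4999.
Target odds = 0.9/0.1 = 9.
Required Bayes factor = 9 ÷ (1/4999) = 44991.

44991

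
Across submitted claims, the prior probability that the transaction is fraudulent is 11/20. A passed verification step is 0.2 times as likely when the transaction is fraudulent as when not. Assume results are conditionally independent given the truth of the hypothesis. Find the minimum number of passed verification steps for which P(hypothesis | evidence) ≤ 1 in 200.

4

Prior odds: 0.55 ÷ 0.45 = 11/9.
Likelihood ratio per passed verification step = 0.2.
Target odds: 0.005 ÷ 0.995 = 1/199.
Require 0.2ⁿ ≤ 1/199 ÷ (11/9) = 9/2189.
0.2³ = 0.008 is still above 9/2189 but 0.2⁴ = 0.0016 is at or below it, so n = 4.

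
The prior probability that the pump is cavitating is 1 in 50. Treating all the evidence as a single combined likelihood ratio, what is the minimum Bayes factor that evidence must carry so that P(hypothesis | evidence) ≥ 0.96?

1176

Prior odds = 0.02/0.98 = 1/49.
Target odds = 0.96/0.04 = 24.
Required Bayes factor = 24 ÷ (1/49) = 1176.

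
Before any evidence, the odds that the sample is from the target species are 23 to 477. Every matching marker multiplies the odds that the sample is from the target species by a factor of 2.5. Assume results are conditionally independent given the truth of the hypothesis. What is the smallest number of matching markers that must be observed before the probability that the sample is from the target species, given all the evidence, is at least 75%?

5

Prior odds = 23/477.
Likelihood ratio per matching marker = 2.5.
Target posterior odds = 0.75/0.25 = 3.
Require 2.5ⁿ ≥ 3 ÷ (23/477) = 1431/23.
2.5⁴ = 39.0625 falls short of 1431/23 but 2.5⁵ = 97.65625 reaches it, so n = 5.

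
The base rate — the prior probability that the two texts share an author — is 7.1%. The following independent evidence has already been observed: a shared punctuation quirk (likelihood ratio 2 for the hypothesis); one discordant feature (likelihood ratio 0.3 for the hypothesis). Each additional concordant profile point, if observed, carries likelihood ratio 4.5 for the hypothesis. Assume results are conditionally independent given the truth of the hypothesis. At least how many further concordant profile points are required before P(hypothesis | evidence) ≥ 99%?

6

Prior odds = 0.071/0.929 = 71/929.
Combined Bayes factor of the evidence already in hand = 2 × 0.3 = 0.6.
Odds after that evidence = (71/929) × 0.6 = 213/4645.
Target odds = 0.99/0.01 = 99.
Need 4.5ⁿ ≥ 99 ÷ (213/4645) = 153285/71.
4.5⁵ = 1845.28125 falls short of 153285/71 but 4.5⁶ = 8303.765625 reaches it, so n = 6.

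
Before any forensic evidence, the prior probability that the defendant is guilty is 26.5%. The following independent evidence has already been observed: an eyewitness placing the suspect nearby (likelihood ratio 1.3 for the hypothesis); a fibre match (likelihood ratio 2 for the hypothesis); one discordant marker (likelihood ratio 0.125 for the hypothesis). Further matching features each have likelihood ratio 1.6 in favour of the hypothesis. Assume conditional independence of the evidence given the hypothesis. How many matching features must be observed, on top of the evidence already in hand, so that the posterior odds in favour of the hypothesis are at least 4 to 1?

8

Prior odds = 0.265/0.735 = 53/147.
Combined Bayes factor of the evidence already in hand = 1.3 × 2 × 0.125 = 0.325.
Odds after that evidence = (53/147) × 0.325 = 689/5880.
Target odds = 4.
Need 1.6ⁿ ≥ 4 ÷ (689/5880) = 23520/689.
1.6⁷ = 2097152/78125 falls short of 23520/689 but 1.6⁸ = 16777216/390625 reaches it, so n = 8.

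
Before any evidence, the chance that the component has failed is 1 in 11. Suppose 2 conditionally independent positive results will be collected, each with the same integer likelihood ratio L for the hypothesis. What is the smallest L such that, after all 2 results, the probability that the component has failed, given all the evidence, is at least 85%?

Prior odds = (1/11)/(10/11) = 0.1.
Target odds = 0.85/0.15 = 17/3.
Need L² ≥ 17/3 ÷ 0.1 = 170/3.
7² = 49 < 170/3 ≤ 64 = 8², so L = 8.

8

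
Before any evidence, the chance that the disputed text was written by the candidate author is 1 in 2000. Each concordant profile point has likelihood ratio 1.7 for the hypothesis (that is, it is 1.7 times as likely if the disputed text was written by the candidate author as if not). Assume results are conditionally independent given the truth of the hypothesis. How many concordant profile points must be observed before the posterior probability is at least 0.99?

Prior odds: 0.0005 ÷ 0.9995 = 1/1999.
Likelihood ratio per concordant profile point = 1.7.
Target posterior odds = 0.99/0.01 = 99.
Require 1.7ⁿ ≥ 99 ÷ (1/1999) = 197901.
1.7²² ≈117456 falls short of 197901 but 1.7²³ ≈199676 reaches it, so n = 23.

23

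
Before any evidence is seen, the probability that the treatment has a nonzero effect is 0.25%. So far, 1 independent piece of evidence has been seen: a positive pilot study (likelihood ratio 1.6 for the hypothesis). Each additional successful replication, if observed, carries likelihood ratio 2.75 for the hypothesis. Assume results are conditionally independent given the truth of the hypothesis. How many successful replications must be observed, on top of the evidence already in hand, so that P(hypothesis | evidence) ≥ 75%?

7

Prior odds = 0.0025/0.9975 = 1/399.
Bayes factor of the evidence already in hand = 1.6.
Odds after that evidence = (1/399) × 1.6 = 8/1995.
Target odds = 0.75/0.25 = 3.
Need 2.75ⁿ ≥ 3 ÷ (8/1995) = 748.125.
2.75⁶ = 1771561/4096 falls short of 748.125 but 2.75⁷ = 19487171/16384 reaches it, so n = 7.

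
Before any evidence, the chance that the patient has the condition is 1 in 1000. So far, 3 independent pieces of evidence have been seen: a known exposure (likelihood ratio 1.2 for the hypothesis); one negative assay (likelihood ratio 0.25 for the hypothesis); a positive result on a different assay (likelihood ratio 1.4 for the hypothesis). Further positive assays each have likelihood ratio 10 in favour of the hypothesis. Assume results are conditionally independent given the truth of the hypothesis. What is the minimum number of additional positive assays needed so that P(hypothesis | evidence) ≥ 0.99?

6

Prior odds = 0.001/0.999 = 1/999.
Combined Bayes factor of the evidence already in hand = 1.2 × 0.25 × 1.4 = 0.42.
Odds after that evidence = (1/999) × 0.42 = 7/16650.
Target odds = 0.99/0.01 = 99.
Need 10ⁿ ≥ 99 ÷ (7/16650) = 1648350/7.
10⁵ = 100000 falls short of 1648350/7 but 10⁶ = 1000000 reaches it, so n = 6.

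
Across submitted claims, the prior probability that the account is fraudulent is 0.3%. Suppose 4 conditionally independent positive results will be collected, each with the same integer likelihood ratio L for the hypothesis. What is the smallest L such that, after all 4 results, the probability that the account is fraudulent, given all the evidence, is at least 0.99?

14

Prior odds = 0.003/0.997 = 3/997.
Target odds = 0.99/0.01 = 99.
Need L⁴ ≥ 99 ÷ (3/997) = 32901.
13⁴ = 28561 < 32901 ≤ 38416 = 14⁴, so L = 14.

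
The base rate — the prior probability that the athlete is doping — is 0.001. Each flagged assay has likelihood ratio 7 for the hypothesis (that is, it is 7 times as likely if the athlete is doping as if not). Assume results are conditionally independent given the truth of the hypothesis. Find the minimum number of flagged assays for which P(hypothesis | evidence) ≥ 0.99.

6

Prior odds = 0.001/0.999 = 1/999.
Likelihood ratio per flagged assay = 7.
Target posterior odds = 0.99/0.01 = 99.
Need (1/999) × 7ⁿ ≥ 99, i.e. 7ⁿ ≥ 98901.
7⁵ = 16807 falls short of 98901 but 7⁶ = 117649 reaches it, so n = 6.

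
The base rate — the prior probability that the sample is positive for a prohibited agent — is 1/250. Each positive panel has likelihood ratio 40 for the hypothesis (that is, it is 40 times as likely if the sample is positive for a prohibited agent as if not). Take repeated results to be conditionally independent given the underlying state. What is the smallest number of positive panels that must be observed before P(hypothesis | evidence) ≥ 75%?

2

Prior odds: 0.004 ÷ 0.996 = 1/249.
Likelihood ratio per positive panel = 40.
Target posterior odds = 0.75/0.25 = 3.
Need (1/249) × 40ⁿ ≥ 3, i.e. 40ⁿ ≥ 747.
40¹ = 40 falls short of 747 but 40² = 1600 reaches it, so n = 2.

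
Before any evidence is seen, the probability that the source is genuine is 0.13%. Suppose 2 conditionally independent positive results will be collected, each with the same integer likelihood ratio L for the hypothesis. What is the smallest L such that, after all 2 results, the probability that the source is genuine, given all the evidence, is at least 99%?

Prior odds = 0.0013/0.9987 = 13/9987.
Target odds = 0.99/0.01 = 99.
Need L² ≥ 99 ÷ (13/9987) = 988713/13.
275² = 75625 < 988713/13 ≤ 76176 = 276², so L = 276.

276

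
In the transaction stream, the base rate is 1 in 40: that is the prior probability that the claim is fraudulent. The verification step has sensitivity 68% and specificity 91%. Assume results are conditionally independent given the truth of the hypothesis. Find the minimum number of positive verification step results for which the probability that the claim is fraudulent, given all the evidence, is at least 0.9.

3

Prior odds = 0.025/0.975 = 1/39.
False-positive rate = 1 − 0.91 = 0.09; likelihood ratio of a positive = 0.68/0.09 = 68/9.
Target odds: 0.9 ÷ 0.1 = 9.
Need (1/39) × (68/9)ⁿ ≥ 9, i.e. (68/9)ⁿ ≥ 351.
(68/9)² = 4624/81 falls short of 351 but (68/9)³ = 314432/729 reaches it, so n = 3.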